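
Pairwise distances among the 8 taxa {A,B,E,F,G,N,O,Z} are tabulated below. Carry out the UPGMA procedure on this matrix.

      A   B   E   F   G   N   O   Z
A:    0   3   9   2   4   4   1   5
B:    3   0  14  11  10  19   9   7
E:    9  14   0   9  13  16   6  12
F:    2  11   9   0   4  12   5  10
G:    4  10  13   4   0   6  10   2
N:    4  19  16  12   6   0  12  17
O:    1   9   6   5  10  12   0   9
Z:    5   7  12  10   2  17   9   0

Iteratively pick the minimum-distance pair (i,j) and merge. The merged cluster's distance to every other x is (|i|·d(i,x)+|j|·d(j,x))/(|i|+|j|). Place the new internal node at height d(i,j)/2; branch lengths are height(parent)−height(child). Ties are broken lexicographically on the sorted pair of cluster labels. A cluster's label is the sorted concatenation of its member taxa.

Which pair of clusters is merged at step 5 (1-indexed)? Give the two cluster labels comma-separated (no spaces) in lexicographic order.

1. join A+O (d=1) ⇒ AO; edges |A|=1/2, |O|=1/2
  updated: d(AO,B)=6, d(AO,E)=15/2, d(AO,F)=7/2, d(AO,G)=7, d(AO,N)=8, d(AO,Z)=7
2. join G+Z (d=2) ⇒ GZ; edges |G|=1, |Z|=1
  updated: d(AO,GZ)=7, d(B,GZ)=17/2, d(E,GZ)=25/2, d(F,GZ)=7, d(GZ,N)=23/2
3. join AO+F (d=7/2) ⇒ AFO; edges |AO|=5/4, |F|=7/4
  updated: d(AFO,B)=23/3, d(AFO,E)=8, d(AFO,GZ)=7, d(AFO,N)=28/3
4. join AFO+GZ (d=7) ⇒ AFGOZ; edges |AFO|=7/4, |GZ|=5/2
  updated: d(AFGOZ,B)=8, d(AFGOZ,E)=49/5, d(AFGOZ,N)=51/5
5. join AFGOZ+B (d=8) ⇒ ABFGOZ; edges |AFGOZ|=1/2, |B|=4
  updated: d(ABFGOZ,E)=21/2, d(ABFGOZ,N)=35/3
6. join ABFGOZ+E (d=21/2) ⇒ ABEFGOZ; edges |ABFGOZ|=5/4, |E|=21/4
  updated: d(ABEFGOZ,N)=86/7
7. join ABEFGOZ+N (d=86/7) ⇒ ABEFGNOZ; edges |ABEFGOZ|=25/28, |N|=43/7
final tree: ((((((A:1/2,O:1/2):5/4,F:7/4):7/4,(G:1,Z:1):5/2):1/2,B:4):5/4,E:21/4):25/28,N:43/7)
total length: 198/7

AFGOZ,B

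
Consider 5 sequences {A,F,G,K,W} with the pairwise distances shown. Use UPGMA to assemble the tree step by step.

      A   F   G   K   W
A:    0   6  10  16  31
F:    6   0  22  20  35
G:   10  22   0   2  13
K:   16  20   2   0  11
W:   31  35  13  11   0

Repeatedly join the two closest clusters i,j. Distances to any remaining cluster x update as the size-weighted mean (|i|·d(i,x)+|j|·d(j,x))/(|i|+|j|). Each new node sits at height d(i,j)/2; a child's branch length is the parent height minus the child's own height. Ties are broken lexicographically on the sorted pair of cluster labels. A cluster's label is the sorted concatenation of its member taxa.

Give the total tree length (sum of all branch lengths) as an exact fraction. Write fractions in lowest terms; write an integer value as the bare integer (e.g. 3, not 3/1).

step 1: merge (G,K) at d=2; branch lengths G→1, K→1; new cluster GK
  updated: d(A,GK)=13, d(F,GK)=21, d(GK,W)=12
step 2: merge (A,F) at d=6; branch lengths A→3, F→3; new cluster AF
  updated: d(AF,GK)=17, d(AF,W)=33
step 3: merge (GK,W) at d=12; branch lengths GK→5, W→6; new cluster GKW
  updated: d(AF,GKW)=67/3
step 4: merge (AF,GKW) at d=67/3; branch lengths AF→49/6, GKW→31/6; new cluster AFGKW
final tree: ((A:3,F:3):49/6,((G:1,K:1):5,W:6):31/6)
total length: 97/3

97/3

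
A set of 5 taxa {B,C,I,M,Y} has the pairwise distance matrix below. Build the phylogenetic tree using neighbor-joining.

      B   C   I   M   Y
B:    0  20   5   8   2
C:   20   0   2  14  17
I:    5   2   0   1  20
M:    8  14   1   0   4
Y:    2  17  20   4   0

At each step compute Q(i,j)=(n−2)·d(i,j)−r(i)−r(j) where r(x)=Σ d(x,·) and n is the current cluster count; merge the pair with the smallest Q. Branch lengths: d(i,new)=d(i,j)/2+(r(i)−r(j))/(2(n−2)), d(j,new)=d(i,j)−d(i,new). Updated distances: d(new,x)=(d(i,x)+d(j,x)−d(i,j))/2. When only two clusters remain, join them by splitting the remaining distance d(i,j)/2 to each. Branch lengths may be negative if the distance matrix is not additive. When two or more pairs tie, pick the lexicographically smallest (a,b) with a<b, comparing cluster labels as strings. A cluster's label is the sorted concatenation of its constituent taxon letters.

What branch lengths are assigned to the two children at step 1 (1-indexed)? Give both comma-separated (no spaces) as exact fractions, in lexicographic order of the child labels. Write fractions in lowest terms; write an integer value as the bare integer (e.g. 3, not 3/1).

step 1: merge (C,I) at d=2, Q=-75; branch lengths C→31/6, I→-19/6; new cluster CI
  updated: d(B,CI)=23/2, d(CI,M)=13/2, d(CI,Y)=35/2
step 2: merge (B,Y) at d=2, Q=-41; branch lengths B→1/2, Y→3/2; new cluster BY
  updated: d(BY,CI)=27/2, d(BY,M)=5
step 3: merge (BY,CI) at d=27/2, Q=-25; branch lengths BY→6, CI→15/2; new cluster BCIY
  updated: d(BCIY,M)=-1
step 4: merge (BCIY,M) at d=-1; branch lengths BCIY→-1/2, M→-1/2; new cluster BCIMY
final tree: (((B:1/2,Y:3/2):6,(C:31/6,I:-19/6):15/2):-1/2,M:-1/2)
total length: 33/2

31/6,-19/6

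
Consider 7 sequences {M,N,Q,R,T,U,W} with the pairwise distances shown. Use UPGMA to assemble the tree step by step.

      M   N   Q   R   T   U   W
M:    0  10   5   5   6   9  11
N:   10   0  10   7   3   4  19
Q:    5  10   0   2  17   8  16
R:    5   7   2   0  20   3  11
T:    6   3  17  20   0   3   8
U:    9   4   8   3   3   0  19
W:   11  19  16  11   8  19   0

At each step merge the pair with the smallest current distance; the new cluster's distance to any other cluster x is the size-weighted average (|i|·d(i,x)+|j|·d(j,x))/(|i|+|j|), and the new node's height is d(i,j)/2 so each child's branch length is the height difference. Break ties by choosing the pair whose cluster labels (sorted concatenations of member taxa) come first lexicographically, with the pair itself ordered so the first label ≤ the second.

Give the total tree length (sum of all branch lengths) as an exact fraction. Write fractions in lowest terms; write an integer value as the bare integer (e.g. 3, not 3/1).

103/4

1. join Q+R (d=2) ⇒ QR; edges |Q|=1, |R|=1
  updated: d(M,QR)=5, d(N,QR)=17/2, d(QR,T)=37/2, d(QR,U)=11/2, d(QR,W)=27/2
2. join N+T (d=3) ⇒ NT; edges |N|=3/2, |T|=3/2
  updated: d(M,NT)=8, d(NT,QR)=27/2, d(NT,U)=7/2, d(NT,W)=27/2
3. join NT+U (d=7/2) ⇒ NTU; edges |NT|=1/4, |U|=7/4
  updated: d(M,NTU)=25/3, d(NTU,QR)=65/6, d(NTU,W)=46/3
4. join M+QR (d=5) ⇒ MQR; edges |M|=5/2, |QR|=3/2
  updated: d(MQR,NTU)=10, d(MQR,W)=38/3
5. join MQR+NTU (d=10) ⇒ MNQRTU; edges |MQR|=5/2, |NTU|=13/4
  updated: d(MNQRTU,W)=14
6. join MNQRTU+W (d=14) ⇒ MNQRTUW; edges |MNQRTU|=2, |W|=7
final tree: (((M:5/2,(Q:1,R:1):3/2):5/2,((N:3/2,T:3/2):1/4,U:7/4):13/4):2,W:7)
total length: 103/4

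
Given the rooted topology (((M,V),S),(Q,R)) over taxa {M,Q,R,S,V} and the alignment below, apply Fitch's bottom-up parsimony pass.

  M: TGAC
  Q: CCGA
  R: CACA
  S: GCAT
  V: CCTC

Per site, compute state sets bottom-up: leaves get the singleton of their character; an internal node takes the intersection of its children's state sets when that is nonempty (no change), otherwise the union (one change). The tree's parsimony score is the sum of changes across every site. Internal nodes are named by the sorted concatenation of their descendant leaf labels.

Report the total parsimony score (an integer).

9

[col 0] MV: children M:{T}, V:{C} ∪→ {C,T}; cost 1
[col 0] MSV: children MV:{C,T}, S:{G} ∪→ {C,G,T}; cost 1
[col 0] QR: children Q:{C}, R:{C} ∩→ {C}; cost 0
[col 0] MQRSV: children MSV:{C,G,T}, QR:{C} ∩→ {C}; cost 0
[col 1] MV: children M:{G}, V:{C} ∪→ {C,G}; cost 1
[col 1] MSV: children MV:{C,G}, S:{C} ∩→ {C}; cost 0
[col 1] QR: children Q:{C}, R:{A} ∪→ {A,C}; cost 1
[col 1] MQRSV: children MSV:{C}, QR:{A,C} ∩→ {C}; cost 0
[col 2] MV: children M:{A}, V:{T} ∪→ {A,T}; cost 1
[col 2] MSV: children MV:{A,T}, S:{A} ∩→ {A}; cost 0
[col 2] QR: children Q:{G}, R:{C} ∪→ {C,G}; cost 1
[col 2] MQRSV: children MSV:{A}, QR:{C,G} ∪→ {A,C,G}; cost 1
[col 3] MV: children M:{C}, V:{C} ∩→ {C}; cost 0
[col 3] MSV: children MV:{C}, S:{T} ∪→ {C,T}; cost 1
[col 3] QR: children Q:{A}, R:{A} ∩→ {A}; cost 0
[col 3] MQRSV: children MSV:{C,T}, QR:{A} ∪→ {A,C,T}; cost 1
per-site changes: [2, 2, 3, 2]; total = 9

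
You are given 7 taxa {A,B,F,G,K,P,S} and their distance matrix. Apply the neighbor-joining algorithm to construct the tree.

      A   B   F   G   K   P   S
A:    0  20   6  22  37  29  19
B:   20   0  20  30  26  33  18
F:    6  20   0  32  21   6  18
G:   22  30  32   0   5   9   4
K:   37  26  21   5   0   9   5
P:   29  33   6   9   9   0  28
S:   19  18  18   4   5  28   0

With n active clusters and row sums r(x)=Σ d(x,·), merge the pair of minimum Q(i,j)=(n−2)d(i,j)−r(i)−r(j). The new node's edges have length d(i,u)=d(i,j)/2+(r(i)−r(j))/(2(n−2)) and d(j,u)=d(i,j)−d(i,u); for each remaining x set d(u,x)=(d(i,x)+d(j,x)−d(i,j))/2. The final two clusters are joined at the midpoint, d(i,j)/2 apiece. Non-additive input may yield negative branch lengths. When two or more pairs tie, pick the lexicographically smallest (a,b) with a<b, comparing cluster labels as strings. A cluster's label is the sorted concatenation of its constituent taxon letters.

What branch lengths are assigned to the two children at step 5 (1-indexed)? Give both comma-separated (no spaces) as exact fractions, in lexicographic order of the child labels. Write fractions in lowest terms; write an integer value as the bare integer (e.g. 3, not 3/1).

1. join A+F (d=6, Q=-206) ⇒ AF; edges |A|=6, |F|=0
  updated: d(AF,B)=17, d(AF,G)=24, d(AF,K)=26, d(AF,P)=29/2, d(AF,S)=31/2
2. join AF+B (d=17, Q=-153) ⇒ ABF; edges |AF|=41/8, |B|=95/8
  updated: d(ABF,G)=37/2, d(ABF,K)=35/2, d(ABF,P)=61/4, d(ABF,S)=33/4
3. join ABF+S (d=33/4, Q=-80) ⇒ ABFS; edges |ABF|=13/2, |S|=7/4
  updated: d(ABFS,G)=57/8, d(ABFS,K)=57/8, d(ABFS,P)=35/2
4. join ABFS+G (d=57/8, Q=-309/8) ⇒ ABFGS; edges |ABFS|=199/32, |G|=29/32
  updated: d(ABFGS,K)=5/2, d(ABFGS,P)=155/16
5. join ABFGS+K (d=5/2, Q=-339/16) ⇒ ABFGKS; edges |ABFGS|=51/32, |K|=29/32
  updated: d(ABFGKS,P)=259/32
6. join ABFGKS+P (d=259/32) ⇒ ABFGKPS; edges |ABFGKS|=259/64, |P|=259/64
final tree: ((((((A:6,F:0):41/8,B:95/8):13/2,S:7/4):199/32,G:29/32):51/32,K:29/32):259/64,P:259/64)
total length: 1567/32

51/32,29/32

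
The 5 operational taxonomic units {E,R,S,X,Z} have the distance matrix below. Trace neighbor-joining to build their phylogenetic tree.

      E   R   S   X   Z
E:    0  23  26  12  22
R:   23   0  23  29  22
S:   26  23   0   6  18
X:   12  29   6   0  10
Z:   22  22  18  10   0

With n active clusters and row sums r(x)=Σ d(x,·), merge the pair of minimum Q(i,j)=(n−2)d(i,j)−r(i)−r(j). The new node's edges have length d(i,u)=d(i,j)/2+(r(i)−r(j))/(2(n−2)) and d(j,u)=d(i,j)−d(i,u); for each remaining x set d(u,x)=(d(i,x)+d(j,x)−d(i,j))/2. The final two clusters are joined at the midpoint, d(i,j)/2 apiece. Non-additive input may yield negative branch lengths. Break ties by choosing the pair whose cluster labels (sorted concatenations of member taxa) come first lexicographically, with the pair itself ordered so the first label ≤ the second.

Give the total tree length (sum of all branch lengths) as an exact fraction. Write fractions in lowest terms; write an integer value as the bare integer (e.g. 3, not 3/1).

step 1: merge (S,X) at d=6, Q=-112; branch lengths S→17/3, X→1/3; new cluster SX
  updated: d(E,SX)=16, d(R,SX)=23, d(SX,Z)=11
step 2: merge (E,R) at d=23, Q=-83; branch lengths E→39/4, R→53/4; new cluster ER
  updated: d(ER,SX)=8, d(ER,Z)=21/2
step 3: merge (ER,SX) at d=8, Q=-59/2; branch lengths ER→15/4, SX→17/4; new cluster ERSX
  updated: d(ERSX,Z)=27/4
step 4: merge (ERSX,Z) at d=27/4; branch lengths ERSX→27/8, Z→27/8; new cluster ERSXZ
final tree: (((E:39/4,R:53/4):15/4,(S:17/3,X:1/3):17/4):27/8,Z:27/8)
total length: 175/4

175/4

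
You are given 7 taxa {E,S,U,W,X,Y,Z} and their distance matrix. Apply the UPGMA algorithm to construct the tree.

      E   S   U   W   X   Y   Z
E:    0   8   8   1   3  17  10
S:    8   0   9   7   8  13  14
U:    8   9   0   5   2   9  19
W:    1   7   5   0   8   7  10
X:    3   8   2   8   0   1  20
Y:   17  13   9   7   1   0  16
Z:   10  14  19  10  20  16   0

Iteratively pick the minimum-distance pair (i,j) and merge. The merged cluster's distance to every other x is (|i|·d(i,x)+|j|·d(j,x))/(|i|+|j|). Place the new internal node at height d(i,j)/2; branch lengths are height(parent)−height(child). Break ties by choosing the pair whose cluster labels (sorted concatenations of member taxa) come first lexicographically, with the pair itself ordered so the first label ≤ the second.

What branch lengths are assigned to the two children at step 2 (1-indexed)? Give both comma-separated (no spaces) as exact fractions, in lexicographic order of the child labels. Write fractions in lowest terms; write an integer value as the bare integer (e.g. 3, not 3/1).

1/2,1/2

step 1: merge (E,W) at d=1; branch lengths E→1/2, W→1/2; new cluster EW
  updated: d(EW,S)=15/2, d(EW,U)=13/2, d(EW,X)=11/2, d(EW,Y)=12, d(EW,Z)=10
step 2: merge (X,Y) at d=1; branch lengths X→1/2, Y→1/2; new cluster XY
  updated: d(EW,XY)=35/4, d(S,XY)=21/2, d(U,XY)=11/2, d(XY,Z)=18
step 3: merge (U,XY) at d=11/2; branch lengths U→11/4, XY→9/4; new cluster UXY
  updated: d(EW,UXY)=8, d(S,UXY)=10, d(UXY,Z)=55/3
step 4: merge (EW,S) at d=15/2; branch lengths EW→13/4, S→15/4; new cluster ESW
  updated: d(ESW,UXY)=26/3, d(ESW,Z)=34/3
step 5: merge (ESW,UXY) at d=26/3; branch lengths ESW→7/12, UXY→19/12; new cluster ESUWXY
  updated: d(ESUWXY,Z)=89/6
step 6: merge (ESUWXY,Z) at d=89/6; branch lengths ESUWXY→37/12, Z→89/12; new cluster ESUWXYZ
final tree: ((((E:1/2,W:1/2):13/4,S:15/4):7/12,(U:11/4,(X:1/2,Y:1/2):9/4):19/12):37/12,Z:89/12)
total length: 80/3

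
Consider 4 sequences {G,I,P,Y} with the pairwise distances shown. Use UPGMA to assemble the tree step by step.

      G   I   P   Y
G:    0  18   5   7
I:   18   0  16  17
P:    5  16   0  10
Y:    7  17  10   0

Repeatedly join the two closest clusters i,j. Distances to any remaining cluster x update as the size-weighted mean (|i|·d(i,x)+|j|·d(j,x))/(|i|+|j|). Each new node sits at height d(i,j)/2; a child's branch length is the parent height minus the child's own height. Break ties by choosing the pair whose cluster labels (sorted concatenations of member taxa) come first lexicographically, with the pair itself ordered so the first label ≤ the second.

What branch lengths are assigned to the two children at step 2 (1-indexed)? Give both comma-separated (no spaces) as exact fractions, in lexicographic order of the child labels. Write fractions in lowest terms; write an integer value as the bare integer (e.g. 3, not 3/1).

iteration 1: select G,P (d=5); attach at lengths (5/2, 5/2); label the merged cluster GP
  updated: d(GP,I)=17, d(GP,Y)=17/2
iteration 2: select GP,Y (d=17/2); attach at lengths (7/4, 17/4); label the merged cluster GPY
  updated: d(GPY,I)=17
iteration 3: select GPY,I (d=17); attach at lengths (17/4, 17/2); label the merged cluster GIPY
final tree: (((G:5/2,P:5/2):7/4,Y:17/4):17/4,I:17/2)
total length: 95/4

7/4,17/4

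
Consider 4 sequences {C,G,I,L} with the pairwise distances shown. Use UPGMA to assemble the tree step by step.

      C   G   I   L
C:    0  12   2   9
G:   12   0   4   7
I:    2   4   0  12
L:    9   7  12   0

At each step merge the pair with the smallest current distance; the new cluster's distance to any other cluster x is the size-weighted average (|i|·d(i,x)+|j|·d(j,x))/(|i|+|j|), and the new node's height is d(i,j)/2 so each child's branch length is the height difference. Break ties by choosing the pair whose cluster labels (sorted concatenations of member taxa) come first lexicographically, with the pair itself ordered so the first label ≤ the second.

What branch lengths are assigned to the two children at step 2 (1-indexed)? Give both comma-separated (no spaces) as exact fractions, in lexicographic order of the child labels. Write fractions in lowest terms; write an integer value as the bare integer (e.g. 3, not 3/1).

7/2,7/2

step 1: merge (C,I) at d=2; branch lengths C→1, I→1; new cluster CI
  updated: d(CI,G)=8, d(CI,L)=21/2
step 2: merge (G,L) at d=7; branch lengths G→7/2, L→7/2; new cluster GL
  updated: d(CI,GL)=37/4
step 3: merge (CI,GL) at d=37/4; branch lengths CI→29/8, GL→9/8; new cluster CGIL
final tree: ((C:1,I:1):29/8,(G:7/2,L:7/2):9/8)
total length: 55/4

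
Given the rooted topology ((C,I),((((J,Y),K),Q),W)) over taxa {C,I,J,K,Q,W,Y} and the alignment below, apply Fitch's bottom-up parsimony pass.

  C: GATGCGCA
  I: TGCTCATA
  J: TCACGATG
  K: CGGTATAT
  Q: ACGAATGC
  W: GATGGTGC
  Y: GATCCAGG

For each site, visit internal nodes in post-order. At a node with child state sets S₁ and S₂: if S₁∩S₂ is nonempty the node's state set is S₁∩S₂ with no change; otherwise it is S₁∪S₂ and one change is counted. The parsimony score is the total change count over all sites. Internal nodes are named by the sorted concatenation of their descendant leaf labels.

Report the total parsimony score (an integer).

30

CI@0: {G} ∪ {T} = {G,T} (union, +1)
JY@0: {T} ∪ {G} = {G,T} (union, +1)
JKY@0: {G,T} ∪ {C} = {C,G,T} (union, +1)
JKQY@0: {C,G,T} ∪ {A} = {A,C,G,T} (union, +1)
JKQWY@0: {A,C,G,T} ∩ {G} = {G} (intersection, +0)
CIJKQWY@0: {G,T} ∩ {G} = {G} (intersection, +0)
CI@1: {A} ∪ {G} = {A,G} (union, +1)
JY@1: {C} ∪ {A} = {A,C} (union, +1)
JKY@1: {A,C} ∪ {G} = {A,C,G} (union, +1)
JKQY@1: {A,C,G} ∩ {C} = {C} (intersection, +0)
JKQWY@1: {C} ∪ {A} = {A,C} (union, +1)
CIJKQWY@1: {A,G} ∩ {A,C} = {A} (intersection, +0)
CI@2: {T} ∪ {C} = {C,T} (union, +1)
JY@2: {A} ∪ {T} = {A,T} (union, +1)
JKY@2: {A,T} ∪ {G} = {A,G,T} (union, +1)
JKQY@2: {A,G,T} ∩ {G} = {G} (intersection, +0)
JKQWY@2: {G} ∪ {T} = {G,T} (union, +1)
CIJKQWY@2: {C,T} ∩ {G,T} = {T} (intersection, +0)
CI@3: {G} ∪ {T} = {G,T} (union, +1)
JY@3: {C} ∩ {C} = {C} (intersection, +0)
JKY@3: {C} ∪ {T} = {C,T} (union, +1)
JKQY@3: {C,T} ∪ {A} = {A,C,T} (union, +1)
JKQWY@3: {A,C,T} ∪ {G} = {A,C,G,T} (union, +1)
CIJKQWY@3: {G,T} ∩ {A,C,G,T} = {G,T} (intersection, +0)
CI@4: {C} ∩ {C} = {C} (intersection, +0)
JY@4: {G} ∪ {C} = {C,G} (union, +1)
JKY@4: {C,G} ∪ {A} = {A,C,G} (union, +1)
JKQY@4: {A,C,G} ∩ {A} = {A} (intersection, +0)
JKQWY@4: {A} ∪ {G} = {A,G} (union, +1)
CIJKQWY@4: {C} ∪ {A,G} = {A,C,G} (union, +1)
CI@5: {G} ∪ {A} = {A,G} (union, +1)
JY@5: {A} ∩ {A} = {A} (intersection, +0)
JKY@5: {A} ∪ {T} = {A,T} (union, +1)
JKQY@5: {A,T} ∩ {T} = {T} (intersection, +0)
JKQWY@5: {T} ∩ {T} = {T} (intersection, +0)
CIJKQWY@5: {A,G} ∪ {T} = {A,G,T} (union, +1)
CI@6: {C} ∪ {T} = {C,T} (union, +1)
JY@6: {T} ∪ {G} = {G,T} (union, +1)
JKY@6: {G,T} ∪ {A} = {A,G,T} (union, +1)
JKQY@6: {A,G,T} ∩ {G} = {G} (intersection, +0)
JKQWY@6: {G} ∩ {G} = {G} (intersection, +0)
CIJKQWY@6: {C,T} ∪ {G} = {C,G,T} (union, +1)
CI@7: {A} ∩ {A} = {A} (intersection, +0)
JY@7: {G} ∩ {G} = {G} (intersection, +0)
JKY@7: {G} ∪ {T} = {G,T} (union, +1)
JKQY@7: {G,T} ∪ {C} = {C,G,T} (union, +1)
JKQWY@7: {C,G,T} ∩ {C} = {C} (intersection, +0)
CIJKQWY@7: {A} ∪ {C} = {A,C} (union, +1)
per-site changes: [4, 4, 4, 4, 4, 3, 4, 3]; total = 30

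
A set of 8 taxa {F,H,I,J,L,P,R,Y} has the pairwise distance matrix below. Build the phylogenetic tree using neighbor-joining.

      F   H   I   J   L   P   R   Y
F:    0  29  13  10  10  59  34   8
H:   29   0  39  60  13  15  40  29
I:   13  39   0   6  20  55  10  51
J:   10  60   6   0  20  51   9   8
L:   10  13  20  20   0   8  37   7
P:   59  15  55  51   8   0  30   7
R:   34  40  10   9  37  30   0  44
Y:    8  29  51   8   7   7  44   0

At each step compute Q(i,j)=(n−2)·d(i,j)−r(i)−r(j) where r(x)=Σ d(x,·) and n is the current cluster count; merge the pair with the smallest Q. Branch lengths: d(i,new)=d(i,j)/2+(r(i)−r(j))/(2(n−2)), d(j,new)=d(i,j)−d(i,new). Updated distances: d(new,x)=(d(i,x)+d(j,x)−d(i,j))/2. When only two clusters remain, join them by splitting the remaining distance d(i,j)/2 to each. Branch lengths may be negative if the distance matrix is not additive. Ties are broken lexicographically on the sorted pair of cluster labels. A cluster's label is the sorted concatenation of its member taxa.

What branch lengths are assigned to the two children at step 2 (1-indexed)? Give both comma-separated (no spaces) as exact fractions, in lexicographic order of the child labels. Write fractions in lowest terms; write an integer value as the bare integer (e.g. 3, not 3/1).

1. join H+P (d=15, Q=-360) ⇒ HP; edges |H|=15/2, |P|=15/2
  updated: d(F,HP)=73/2, d(HP,I)=79/2, d(HP,J)=48, d(HP,L)=3, d(HP,R)=55/2, d(HP,Y)=21/2
2. join I+R (d=10, Q=-251) ⇒ IR; edges |I|=14/5, |R|=36/5
  updated: d(F,IR)=37/2, d(HP,IR)=57/2, d(IR,J)=5/2, d(IR,L)=47/2, d(IR,Y)=85/2
3. join IR+J (d=5/2, Q=-194) ⇒ IJR; edges |IR|=37/8, |J|=-17/8
  updated: d(F,IJR)=13, d(HP,IJR)=37, d(IJR,L)=41/2, d(IJR,Y)=24
4. join F+IJR (d=13, Q=-123) ⇒ FIJR; edges |F|=2, |IJR|=11
  updated: d(FIJR,HP)=121/4, d(FIJR,L)=35/4, d(FIJR,Y)=19/2
5. join FIJR+Y (d=19/2, Q=-113/2) ⇒ FIJRY; edges |FIJR|=81/8, |Y|=-5/8
  updated: d(FIJRY,HP)=125/8, d(FIJRY,L)=25/8
6. join FIJRY+HP (d=125/8, Q=-87/4) ⇒ FHIJPRY; edges |FIJRY|=63/8, |HP|=31/4
  updated: d(FHIJPRY,L)=-19/4
7. join FHIJPRY+L (d=-19/4) ⇒ FHIJLPRY; edges |FHIJPRY|=-19/8, |L|=-19/8
final tree: ((((F:2,((I:14/5,R:36/5):37/8,J:-17/8):11):81/8,Y:-5/8):63/8,(H:15/2,P:15/2):31/4):-19/8,L:-19/8)
total length: 487/8

14/5,36/5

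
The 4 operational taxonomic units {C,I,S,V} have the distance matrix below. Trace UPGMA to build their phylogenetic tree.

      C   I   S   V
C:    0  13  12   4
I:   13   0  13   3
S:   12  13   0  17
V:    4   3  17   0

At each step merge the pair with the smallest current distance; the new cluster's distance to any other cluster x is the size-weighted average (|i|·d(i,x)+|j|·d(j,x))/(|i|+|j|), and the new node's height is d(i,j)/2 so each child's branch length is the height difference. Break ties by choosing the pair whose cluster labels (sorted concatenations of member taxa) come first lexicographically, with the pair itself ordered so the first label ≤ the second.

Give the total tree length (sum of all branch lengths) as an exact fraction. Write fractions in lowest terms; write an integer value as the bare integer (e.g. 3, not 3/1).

1. join I+V (d=3) ⇒ IV; edges |I|=3/2, |V|=3/2
  updated: d(C,IV)=17/2, d(IV,S)=15
2. join C+IV (d=17/2) ⇒ CIV; edges |C|=17/4, |IV|=11/4
  updated: d(CIV,S)=14
3. join CIV+S (d=14) ⇒ CISV; edges |CIV|=11/4, |S|=7
final tree: ((C:17/4,(I:3/2,V:3/2):11/4):11/4,S:7)
total length: 79/4

79/4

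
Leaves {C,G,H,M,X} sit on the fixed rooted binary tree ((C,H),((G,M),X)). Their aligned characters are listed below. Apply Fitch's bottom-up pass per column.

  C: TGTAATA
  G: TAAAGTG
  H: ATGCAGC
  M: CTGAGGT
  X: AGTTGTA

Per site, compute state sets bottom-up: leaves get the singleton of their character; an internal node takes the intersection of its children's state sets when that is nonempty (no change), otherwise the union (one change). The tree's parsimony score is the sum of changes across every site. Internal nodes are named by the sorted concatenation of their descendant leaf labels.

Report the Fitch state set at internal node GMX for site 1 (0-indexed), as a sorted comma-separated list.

[col 0] CH: children C:{T}, H:{A} ∪→ {A,T}; cost 1
[col 0] GM: children G:{T}, M:{C} ∪→ {C,T}; cost 1
[col 0] GMX: children GM:{C,T}, X:{A} ∪→ {A,C,T}; cost 1
[col 0] CGHMX: children CH:{A,T}, GMX:{A,C,T} ∩→ {A,T}; cost 0
[col 1] CH: children C:{G}, H:{T} ∪→ {G,T}; cost 1
[col 1] GM: children G:{A}, M:{T} ∪→ {A,T}; cost 1
[col 1] GMX: children GM:{A,T}, X:{G} ∪→ {A,G,T}; cost 1
[col 1] CGHMX: children CH:{G,T}, GMX:{A,G,T} ∩→ {G,T}; cost 0
[col 2] CH: children C:{T}, H:{G} ∪→ {G,T}; cost 1
[col 2] GM: children G:{A}, M:{G} ∪→ {A,G}; cost 1
[col 2] GMX: children GM:{A,G}, X:{T} ∪→ {A,G,T}; cost 1
[col 2] CGHMX: children CH:{G,T}, GMX:{A,G,T} ∩→ {G,T}; cost 0
[col 3] CH: children C:{A}, H:{C} ∪→ {A,C}; cost 1
[col 3] GM: children G:{A}, M:{A} ∩→ {A}; cost 0
[col 3] GMX: children GM:{A}, X:{T} ∪→ {A,T}; cost 1
[col 3] CGHMX: children CH:{A,C}, GMX:{A,T} ∩→ {A}; cost 0
[col 4] CH: children C:{A}, H:{A} ∩→ {A}; cost 0
[col 4] GM: children G:{G}, M:{G} ∩→ {G}; cost 0
[col 4] GMX: children GM:{G}, X:{G} ∩→ {G}; cost 0
[col 4] CGHMX: children CH:{A}, GMX:{G} ∪→ {A,G}; cost 1
[col 5] CH: children C:{T}, H:{G} ∪→ {G,T}; cost 1
[col 5] GM: children G:{T}, M:{G} ∪→ {G,T}; cost 1
[col 5] GMX: children GM:{G,T}, X:{T} ∩→ {T}; cost 0
[col 5] CGHMX: children CH:{G,T}, GMX:{T} ∩→ {T}; cost 0
[col 6] CH: children C:{A}, H:{C} ∪→ {A,C}; cost 1
[col 6] GM: children G:{G}, M:{T} ∪→ {G,T}; cost 1
[col 6] GMX: children GM:{G,T}, X:{A} ∪→ {A,G,T}; cost 1
[col 6] CGHMX: children CH:{A,C}, GMX:{A,G,T} ∩→ {A}; cost 0
per-site changes: [3, 3, 3, 2, 1, 2, 3]; total = 17

A,G,T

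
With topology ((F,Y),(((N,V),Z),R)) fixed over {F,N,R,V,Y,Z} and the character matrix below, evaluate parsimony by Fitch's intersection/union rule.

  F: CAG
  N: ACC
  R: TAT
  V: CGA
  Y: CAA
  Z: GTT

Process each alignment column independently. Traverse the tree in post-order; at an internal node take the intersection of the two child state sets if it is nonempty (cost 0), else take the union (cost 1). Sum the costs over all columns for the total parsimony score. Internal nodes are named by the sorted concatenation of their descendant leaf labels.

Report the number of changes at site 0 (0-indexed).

3

FY@0: {C} ∩ {C} = {C} (intersection, +0)
NV@0: {A} ∪ {C} = {A,C} (union, +1)
NVZ@0: {A,C} ∪ {G} = {A,C,G} (union, +1)
NRVZ@0: {A,C,G} ∪ {T} = {A,C,G,T} (union, +1)
FNRVYZ@0: {C} ∩ {A,C,G,T} = {C} (intersection, +0)
FY@1: {A} ∩ {A} = {A} (intersection, +0)
NV@1: {C} ∪ {G} = {C,G} (union, +1)
NVZ@1: {C,G} ∪ {T} = {C,G,T} (union, +1)
NRVZ@1: {C,G,T} ∪ {A} = {A,C,G,T} (union, +1)
FNRVYZ@1: {A} ∩ {A,C,G,T} = {A} (intersection, +0)
FY@2: {G} ∪ {A} = {A,G} (union, +1)
NV@2: {C} ∪ {A} = {A,C} (union, +1)
NVZ@2: {A,C} ∪ {T} = {A,C,T} (union, +1)
NRVZ@2: {A,C,T} ∩ {T} = {T} (intersection, +0)
FNRVYZ@2: {A,G} ∪ {T} = {A,G,T} (union, +1)
per-site changes: [3, 3, 4]; total = 10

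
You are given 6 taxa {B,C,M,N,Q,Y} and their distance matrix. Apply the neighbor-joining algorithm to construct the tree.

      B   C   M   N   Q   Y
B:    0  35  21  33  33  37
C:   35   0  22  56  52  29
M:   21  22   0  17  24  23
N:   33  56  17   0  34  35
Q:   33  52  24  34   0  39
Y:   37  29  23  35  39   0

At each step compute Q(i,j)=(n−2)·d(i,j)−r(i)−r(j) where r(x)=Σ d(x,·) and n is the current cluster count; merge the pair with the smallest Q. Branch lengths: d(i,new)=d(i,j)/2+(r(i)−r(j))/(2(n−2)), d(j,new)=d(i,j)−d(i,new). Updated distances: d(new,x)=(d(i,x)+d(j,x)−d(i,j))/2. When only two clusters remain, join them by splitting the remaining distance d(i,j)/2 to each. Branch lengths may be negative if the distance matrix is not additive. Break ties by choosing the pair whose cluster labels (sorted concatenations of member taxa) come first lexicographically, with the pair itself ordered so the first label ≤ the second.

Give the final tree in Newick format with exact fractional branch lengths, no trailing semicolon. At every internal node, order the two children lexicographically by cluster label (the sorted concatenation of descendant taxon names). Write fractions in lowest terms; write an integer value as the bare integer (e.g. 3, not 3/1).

step 1: merge (C,Y) at d=29, Q=-241; branch lengths C→147/8, Y→85/8; new cluster CY
  updated: d(B,CY)=43/2, d(CY,M)=8, d(CY,N)=31, d(CY,Q)=31
step 2: merge (CY,M) at d=8, Q=-275/2; branch lengths CY→91/12, M→5/12; new cluster CMY
  updated: d(B,CMY)=69/4, d(CMY,N)=20, d(CMY,Q)=47/2
step 3: merge (B,CMY) at d=69/4, Q=-219/2; branch lengths B→57/4, CMY→3; new cluster BCMY
  updated: d(BCMY,N)=143/8, d(BCMY,Q)=157/8
step 4: merge (BCMY,N) at d=143/8, Q=-143/2; branch lengths BCMY→7/4, N→129/8; new cluster BCMNY
  updated: d(BCMNY,Q)=143/8
step 5: merge (BCMNY,Q) at d=143/8; branch lengths BCMNY→143/16, Q→143/16; new cluster BCMNQY
final tree: (((B:57/4,((C:147/8,Y:85/8):91/12,M:5/12):3):7/4,N:129/8):143/16,Q:143/16)
total length: 90

(((B:57/4,((C:147/8,Y:85/8):91/12,M:5/12):3):7/4,N:129/8):143/16,Q:143/16)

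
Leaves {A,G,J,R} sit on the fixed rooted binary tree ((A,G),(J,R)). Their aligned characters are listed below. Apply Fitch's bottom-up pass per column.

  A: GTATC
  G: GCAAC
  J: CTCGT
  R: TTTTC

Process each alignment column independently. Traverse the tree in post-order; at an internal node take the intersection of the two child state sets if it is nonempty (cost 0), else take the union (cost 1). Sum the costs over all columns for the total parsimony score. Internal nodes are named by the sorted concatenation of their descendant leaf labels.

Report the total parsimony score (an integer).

[col 0] AG: children A:{G}, G:{G} ∩→ {G}; cost 0
[col 0] JR: children J:{C}, R:{T} ∪→ {C,T}; cost 1
[col 0] AGJR: children AG:{G}, JR:{C,T} ∪→ {C,G,T}; cost 1
[col 1] AG: children A:{T}, G:{C} ∪→ {C,T}; cost 1
[col 1] JR: children J:{T}, R:{T} ∩→ {T}; cost 0
[col 1] AGJR: children AG:{C,T}, JR:{T} ∩→ {T}; cost 0
[col 2] AG: children A:{A}, G:{A} ∩→ {A}; cost 0
[col 2] JR: children J:{C}, R:{T} ∪→ {C,T}; cost 1
[col 2] AGJR: children AG:{A}, JR:{C,T} ∪→ {A,C,T}; cost 1
[col 3] AG: children A:{T}, G:{A} ∪→ {A,T}; cost 1
[col 3] JR: children J:{G}, R:{T} ∪→ {G,T}; cost 1
[col 3] AGJR: children AG:{A,T}, JR:{G,T} ∩→ {T}; cost 0
[col 4] AG: children A:{C}, G:{C} ∩→ {C}; cost 0
[col 4] JR: children J:{T}, R:{C} ∪→ {C,T}; cost 1
[col 4] AGJR: children AG:{C}, JR:{C,T} ∩→ {C}; cost 0
per-site changes: [2, 1, 2, 2, 1]; total = 8

8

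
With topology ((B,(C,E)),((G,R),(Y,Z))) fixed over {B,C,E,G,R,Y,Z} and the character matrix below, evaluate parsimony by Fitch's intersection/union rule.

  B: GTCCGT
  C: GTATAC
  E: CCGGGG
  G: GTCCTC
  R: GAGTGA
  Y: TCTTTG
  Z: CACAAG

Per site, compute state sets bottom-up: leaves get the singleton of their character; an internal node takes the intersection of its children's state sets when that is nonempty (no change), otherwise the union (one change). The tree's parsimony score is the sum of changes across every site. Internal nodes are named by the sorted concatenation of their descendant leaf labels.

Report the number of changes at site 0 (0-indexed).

CE@0: {G} ∪ {C} = {C,G} (union, +1)
BCE@0: {G} ∩ {C,G} = {G} (intersection, +0)
GR@0: {G} ∩ {G} = {G} (intersection, +0)
YZ@0: {T} ∪ {C} = {C,T} (union, +1)
GRYZ@0: {G} ∪ {C,T} = {C,G,T} (union, +1)
BCEGRYZ@0: {G} ∩ {C,G,T} = {G} (intersection, +0)
CE@1: {T} ∪ {C} = {C,T} (union, +1)
BCE@1: {T} ∩ {C,T} = {T} (intersection, +0)
GR@1: {T} ∪ {A} = {A,T} (union, +1)
YZ@1: {C} ∪ {A} = {A,C} (union, +1)
GRYZ@1: {A,T} ∩ {A,C} = {A} (intersection, +0)
BCEGRYZ@1: {T} ∪ {A} = {A,T} (union, +1)
CE@2: {A} ∪ {G} = {A,G} (union, +1)
BCE@2: {C} ∪ {A,G} = {A,C,G} (union, +1)
GR@2: {C} ∪ {G} = {C,G} (union, +1)
YZ@2: {T} ∪ {C} = {C,T} (union, +1)
GRYZ@2: {C,G} ∩ {C,T} = {C} (intersection, +0)
BCEGRYZ@2: {A,C,G} ∩ {C} = {C} (intersection, +0)
CE@3: {T} ∪ {G} = {G,T} (union, +1)
BCE@3: {C} ∪ {G,T} = {C,G,T} (union, +1)
GR@3: {C} ∪ {T} = {C,T} (union, +1)
YZ@3: {T} ∪ {A} = {A,T} (union, +1)
GRYZ@3: {C,T} ∩ {A,T} = {T} (intersection, +0)
BCEGRYZ@3: {C,G,T} ∩ {T} = {T} (intersection, +0)
CE@4: {A} ∪ {G} = {A,G} (union, +1)
BCE@4: {G} ∩ {A,G} = {G} (intersection, +0)
GR@4: {T} ∪ {G} = {G,T} (union, +1)
YZ@4: {T} ∪ {A} = {A,T} (union, +1)
GRYZ@4: {G,T} ∩ {A,T} = {T} (intersection, +0)
BCEGRYZ@4: {G} ∪ {T} = {G,T} (union, +1)
CE@5: {C} ∪ {G} = {C,G} (union, +1)
BCE@5: {T} ∪ {C,G} = {C,G,T} (union, +1)
GR@5: {C} ∪ {A} = {A,C} (union, +1)
YZ@5: {G} ∩ {G} = {G} (intersection, +0)
GRYZ@5: {A,C} ∪ {G} = {A,C,G} (union, +1)
BCEGRYZ@5: {C,G,T} ∩ {A,C,G} = {C,G} (intersection, +0)
per-site changes: [3, 4, 4, 4, 4, 4]; total = 23

3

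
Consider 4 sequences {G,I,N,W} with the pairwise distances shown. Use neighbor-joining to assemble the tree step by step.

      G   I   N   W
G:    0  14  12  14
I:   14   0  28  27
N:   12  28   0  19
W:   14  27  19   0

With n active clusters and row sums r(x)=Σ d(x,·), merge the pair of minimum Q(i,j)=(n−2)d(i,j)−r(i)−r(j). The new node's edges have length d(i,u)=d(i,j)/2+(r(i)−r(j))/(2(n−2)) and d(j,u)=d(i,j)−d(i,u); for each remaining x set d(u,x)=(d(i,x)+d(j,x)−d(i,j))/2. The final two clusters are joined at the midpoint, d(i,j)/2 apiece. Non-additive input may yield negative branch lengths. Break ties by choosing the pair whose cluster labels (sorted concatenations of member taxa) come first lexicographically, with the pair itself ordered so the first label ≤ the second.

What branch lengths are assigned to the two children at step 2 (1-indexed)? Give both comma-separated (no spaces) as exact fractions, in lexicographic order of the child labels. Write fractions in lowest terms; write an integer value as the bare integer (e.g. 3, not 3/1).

15/4,37/4

step 1: merge (G,I) at d=14, Q=-81; branch lengths G→-1/4, I→57/4; new cluster GI
  updated: d(GI,N)=13, d(GI,W)=27/2
step 2: merge (GI,N) at d=13, Q=-91/2; branch lengths GI→15/4, N→37/4; new cluster GIN
  updated: d(GIN,W)=39/4
step 3: merge (GIN,W) at d=39/4; branch lengths GIN→39/8, W→39/8; new cluster GINW
final tree: (((G:-1/4,I:57/4):15/4,N:37/4):39/8,W:39/8)
total length: 147/4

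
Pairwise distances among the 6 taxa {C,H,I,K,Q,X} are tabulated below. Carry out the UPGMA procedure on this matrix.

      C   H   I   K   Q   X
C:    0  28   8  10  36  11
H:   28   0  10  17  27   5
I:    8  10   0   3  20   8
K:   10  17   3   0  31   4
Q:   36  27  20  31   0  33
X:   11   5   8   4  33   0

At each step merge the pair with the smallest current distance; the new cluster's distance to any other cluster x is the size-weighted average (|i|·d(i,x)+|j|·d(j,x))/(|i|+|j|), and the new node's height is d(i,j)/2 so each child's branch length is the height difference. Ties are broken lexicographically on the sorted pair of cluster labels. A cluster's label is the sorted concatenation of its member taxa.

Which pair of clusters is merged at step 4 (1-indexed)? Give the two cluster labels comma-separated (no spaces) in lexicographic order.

iteration 1: select I,K (d=3); attach at lengths (3/2, 3/2); label the merged cluster IK
  updated: d(C,IK)=9, d(H,IK)=27/2, d(IK,Q)=51/2, d(IK,X)=6
iteration 2: select H,X (d=5); attach at lengths (5/2, 5/2); label the merged cluster HX
  updated: d(C,HX)=39/2, d(HX,IK)=39/4, d(HX,Q)=30
iteration 3: select C,IK (d=9); attach at lengths (9/2, 3); label the merged cluster CIK
  updated: d(CIK,HX)=13, d(CIK,Q)=29
iteration 4: select CIK,HX (d=13); attach at lengths (2, 4); label the merged cluster CHIKX
  updated: d(CHIKX,Q)=147/5
iteration 5: select CHIKX,Q (d=147/5); attach at lengths (41/5, 147/10); label the merged cluster CHIKQX
final tree: (((C:9/2,(I:3/2,K:3/2):3):2,(H:5/2,X:5/2):4):41/5,Q:147/10)
total length: 222/5

CIK,HX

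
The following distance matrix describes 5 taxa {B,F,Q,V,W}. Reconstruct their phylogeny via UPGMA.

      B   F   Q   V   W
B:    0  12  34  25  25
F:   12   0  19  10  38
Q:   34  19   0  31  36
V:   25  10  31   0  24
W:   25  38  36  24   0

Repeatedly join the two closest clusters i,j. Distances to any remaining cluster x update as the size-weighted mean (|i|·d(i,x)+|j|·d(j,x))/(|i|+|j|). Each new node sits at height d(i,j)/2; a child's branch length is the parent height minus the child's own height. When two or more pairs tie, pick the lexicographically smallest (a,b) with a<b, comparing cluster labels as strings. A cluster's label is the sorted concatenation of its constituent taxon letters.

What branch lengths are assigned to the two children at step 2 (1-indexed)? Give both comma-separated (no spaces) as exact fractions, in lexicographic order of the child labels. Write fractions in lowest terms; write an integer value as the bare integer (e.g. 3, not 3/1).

37/4,17/4

step 1: merge (F,V) at d=10; branch lengths F→5, V→5; new cluster FV
  updated: d(B,FV)=37/2, d(FV,Q)=25, d(FV,W)=31
step 2: merge (B,FV) at d=37/2; branch lengths B→37/4, FV→17/4; new cluster BFV
  updated: d(BFV,Q)=28, d(BFV,W)=29
step 3: merge (BFV,Q) at d=28; branch lengths BFV→19/4, Q→14; new cluster BFQV
  updated: d(BFQV,W)=123/4
step 4: merge (BFQV,W) at d=123/4; branch lengths BFQV→11/8, W→123/8; new cluster BFQVW
final tree: (((B:37/4,(F:5,V:5):17/4):19/4,Q:14):11/8,W:123/8)
total length: 59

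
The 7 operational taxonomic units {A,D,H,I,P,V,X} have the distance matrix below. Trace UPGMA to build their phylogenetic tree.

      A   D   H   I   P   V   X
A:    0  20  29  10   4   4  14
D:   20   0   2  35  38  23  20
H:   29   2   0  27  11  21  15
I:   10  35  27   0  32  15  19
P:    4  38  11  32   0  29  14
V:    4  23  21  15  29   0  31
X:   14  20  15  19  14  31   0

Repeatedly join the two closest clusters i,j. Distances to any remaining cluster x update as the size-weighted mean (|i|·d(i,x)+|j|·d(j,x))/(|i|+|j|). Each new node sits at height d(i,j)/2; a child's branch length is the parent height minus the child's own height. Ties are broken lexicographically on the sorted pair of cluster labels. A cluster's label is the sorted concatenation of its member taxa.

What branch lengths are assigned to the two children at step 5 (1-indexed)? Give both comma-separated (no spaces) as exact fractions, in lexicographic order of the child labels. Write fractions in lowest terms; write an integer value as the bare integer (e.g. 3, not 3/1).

41/12,35/12

step 1: merge (D,H) at d=2; branch lengths D→1, H→1; new cluster DH
  updated: d(A,DH)=49/2, d(DH,I)=31, d(DH,P)=49/2, d(DH,V)=22, d(DH,X)=35/2
step 2: merge (A,P) at d=4; branch lengths A→2, P→2; new cluster AP
  updated: d(AP,DH)=49/2, d(AP,I)=21, d(AP,V)=33/2, d(AP,X)=14
step 3: merge (AP,X) at d=14; branch lengths AP→5, X→7; new cluster APX
  updated: d(APX,DH)=133/6, d(APX,I)=61/3, d(APX,V)=64/3
step 4: merge (I,V) at d=15; branch lengths I→15/2, V→15/2; new cluster IV
  updated: d(APX,IV)=125/6, d(DH,IV)=53/2
step 5: merge (APX,IV) at d=125/6; branch lengths APX→41/12, IV→35/12; new cluster AIPVX
  updated: d(AIPVX,DH)=239/10
step 6: merge (AIPVX,DH) at d=239/10; branch lengths AIPVX→23/15, DH→219/20; new cluster ADHIPVX
final tree: ((((A:2,P:2):5,X:7):41/12,(I:15/2,V:15/2):35/12):23/15,(D:1,H:1):219/20)
total length: 3109/60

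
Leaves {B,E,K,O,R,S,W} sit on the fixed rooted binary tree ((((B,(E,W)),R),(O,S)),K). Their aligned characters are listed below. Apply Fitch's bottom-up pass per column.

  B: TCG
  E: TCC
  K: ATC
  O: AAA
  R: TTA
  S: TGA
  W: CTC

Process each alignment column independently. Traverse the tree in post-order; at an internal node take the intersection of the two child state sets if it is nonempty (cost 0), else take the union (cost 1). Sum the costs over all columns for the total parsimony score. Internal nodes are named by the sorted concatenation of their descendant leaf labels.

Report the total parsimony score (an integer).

site 0, node EW: E={T} ∪ W={C} → {C,T} (+1)
site 0, node BEW: B={T} ∩ EW={C,T} → {T} (+0)
site 0, node BERW: BEW={T} ∩ R={T} → {T} (+0)
site 0, node OS: O={A} ∪ S={T} → {A,T} (+1)
site 0, node BEORSW: BERW={T} ∩ OS={A,T} → {T} (+0)
site 0, node BEKORSW: BEORSW={T} ∪ K={A} → {A,T} (+1)
site 1, node EW: E={C} ∪ W={T} → {C,T} (+1)
site 1, node BEW: B={C} ∩ EW={C,T} → {C} (+0)
site 1, node BERW: BEW={C} ∪ R={T} → {C,T} (+1)
site 1, node OS: O={A} ∪ S={G} → {A,G} (+1)
site 1, node BEORSW: BERW={C,T} ∪ OS={A,G} → {A,C,G,T} (+1)
site 1, node BEKORSW: BEORSW={A,C,G,T} ∩ K={T} → {T} (+0)
site 2, node EW: E={C} ∩ W={C} → {C} (+0)
site 2, node BEW: B={G} ∪ EW={C} → {C,G} (+1)
site 2, node BERW: BEW={C,G} ∪ R={A} → {A,C,G} (+1)
site 2, node OS: O={A} ∩ S={A} → {A} (+0)
site 2, node BEORSW: BERW={A,C,G} ∩ OS={A} → {A} (+0)
site 2, node BEKORSW: BEORSW={A} ∪ K={C} → {A,C} (+1)
per-site changes: [3, 4, 3]; total = 10

10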